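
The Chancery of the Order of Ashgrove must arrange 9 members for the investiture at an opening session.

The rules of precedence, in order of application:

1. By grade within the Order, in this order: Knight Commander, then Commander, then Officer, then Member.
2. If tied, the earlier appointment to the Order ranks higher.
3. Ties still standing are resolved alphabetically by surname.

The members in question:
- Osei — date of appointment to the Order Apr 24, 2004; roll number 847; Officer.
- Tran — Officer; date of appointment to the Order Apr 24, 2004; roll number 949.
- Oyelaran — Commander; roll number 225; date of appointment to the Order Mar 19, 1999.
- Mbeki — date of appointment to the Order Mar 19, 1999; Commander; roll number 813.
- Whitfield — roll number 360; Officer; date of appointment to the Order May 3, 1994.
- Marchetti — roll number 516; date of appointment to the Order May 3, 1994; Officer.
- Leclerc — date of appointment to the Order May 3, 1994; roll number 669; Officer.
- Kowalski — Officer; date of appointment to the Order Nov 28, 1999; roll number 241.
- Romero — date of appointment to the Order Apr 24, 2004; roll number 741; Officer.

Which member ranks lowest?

By grade within the Order: Mbeki and Oyelaran (Commander); then Leclerc, Marchetti, Whitfield, Kowalski, Osei, Romero and Tran (Officer).
Mbeki and Oyelaran both have date of appointment to the Order Mar 19, 1999, so the next rule applies.
Among Mbeki and Oyelaran, alphabetically by surname: Mbeki before Oyelaran.
Among Leclerc, Marchetti, Whitfield, Kowalski, Osei, Romero and Tran, by date of appointment to the Order (earlier first): Leclerc, Marchetti and Whitfield (May 3, 1994) before Kowalski (Nov 28, 1999) before Osei, Romero and Tran (Apr 24, 2004).
Among Leclerc, Marchetti and Whitfield, alphabetically by surname: Leclerc before Marchetti before Whitfield.
Among Osei, Romero and Tran, alphabetically by surname: Osei before Romero before Tran.
Order: Mbeki, Oyelaran, Leclerc, Marchetti, Whitfield, Kowalski, Osei, Romero, Tran.

Tran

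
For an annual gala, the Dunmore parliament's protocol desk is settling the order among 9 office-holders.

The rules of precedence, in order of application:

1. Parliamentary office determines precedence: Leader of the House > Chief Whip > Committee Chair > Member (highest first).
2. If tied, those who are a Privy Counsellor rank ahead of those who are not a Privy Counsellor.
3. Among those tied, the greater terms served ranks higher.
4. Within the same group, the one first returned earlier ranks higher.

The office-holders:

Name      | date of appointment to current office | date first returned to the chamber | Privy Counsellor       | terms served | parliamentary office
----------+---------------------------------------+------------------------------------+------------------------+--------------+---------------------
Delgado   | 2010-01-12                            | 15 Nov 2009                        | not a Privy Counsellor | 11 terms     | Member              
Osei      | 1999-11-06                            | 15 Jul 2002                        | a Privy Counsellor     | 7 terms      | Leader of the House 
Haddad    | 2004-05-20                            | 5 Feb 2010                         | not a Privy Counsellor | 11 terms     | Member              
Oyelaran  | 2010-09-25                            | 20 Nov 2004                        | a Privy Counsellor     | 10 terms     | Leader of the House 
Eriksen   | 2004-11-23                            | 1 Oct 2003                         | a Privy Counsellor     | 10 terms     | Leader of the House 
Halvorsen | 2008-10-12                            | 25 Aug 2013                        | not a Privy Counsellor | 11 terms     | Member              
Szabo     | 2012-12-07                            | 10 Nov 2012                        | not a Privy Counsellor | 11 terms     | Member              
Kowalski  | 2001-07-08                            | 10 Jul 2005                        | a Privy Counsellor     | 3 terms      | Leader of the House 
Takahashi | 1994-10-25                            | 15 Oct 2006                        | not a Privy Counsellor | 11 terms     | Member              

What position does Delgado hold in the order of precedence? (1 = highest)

By parliamentary office: Eriksen, Oyelaran, Osei and Kowalski (Leader of the House); then Takahashi, Delgado, Haddad, Szabo and Halvorsen (Member).
Eriksen, Oyelaran, Osei and Kowalski are each a Privy Counsellor, so the next rule applies.
Among Eriksen, Oyelaran, Osei and Kowalski, by terms served (higher first): Eriksen and Oyelaran (10 terms) before Osei (7 terms) before Kowalski (3 terms).
Among Eriksen and Oyelaran, by date first returned to the chamber (earlier first): Eriksen (1 Oct 2003) before Oyelaran (20 Nov 2004).
Takahashi, Delgado, Haddad, Szabo and Halvorsen are each not a Privy Counsellor, so the next rule applies.
Takahashi, Delgado, Haddad, Szabo and Halvorsen all have terms served 11 terms, so the next rule applies.
Among Takahashi, Delgado, Haddad, Szabo and Halvorsen, by date first returned to the chamber (earlier first): Takahashi (15 Oct 2006) before Delgado (15 Nov 2009) before Haddad (5 Feb 2010) before Szabo (10 Nov 2012) before Halvorsen (25 Aug 2013).
Order: Eriksen, Oyelaran, Osei, Kowalski, Takahashi, Delgado, Haddad, Szabo, Halvorsen. So position 6.

6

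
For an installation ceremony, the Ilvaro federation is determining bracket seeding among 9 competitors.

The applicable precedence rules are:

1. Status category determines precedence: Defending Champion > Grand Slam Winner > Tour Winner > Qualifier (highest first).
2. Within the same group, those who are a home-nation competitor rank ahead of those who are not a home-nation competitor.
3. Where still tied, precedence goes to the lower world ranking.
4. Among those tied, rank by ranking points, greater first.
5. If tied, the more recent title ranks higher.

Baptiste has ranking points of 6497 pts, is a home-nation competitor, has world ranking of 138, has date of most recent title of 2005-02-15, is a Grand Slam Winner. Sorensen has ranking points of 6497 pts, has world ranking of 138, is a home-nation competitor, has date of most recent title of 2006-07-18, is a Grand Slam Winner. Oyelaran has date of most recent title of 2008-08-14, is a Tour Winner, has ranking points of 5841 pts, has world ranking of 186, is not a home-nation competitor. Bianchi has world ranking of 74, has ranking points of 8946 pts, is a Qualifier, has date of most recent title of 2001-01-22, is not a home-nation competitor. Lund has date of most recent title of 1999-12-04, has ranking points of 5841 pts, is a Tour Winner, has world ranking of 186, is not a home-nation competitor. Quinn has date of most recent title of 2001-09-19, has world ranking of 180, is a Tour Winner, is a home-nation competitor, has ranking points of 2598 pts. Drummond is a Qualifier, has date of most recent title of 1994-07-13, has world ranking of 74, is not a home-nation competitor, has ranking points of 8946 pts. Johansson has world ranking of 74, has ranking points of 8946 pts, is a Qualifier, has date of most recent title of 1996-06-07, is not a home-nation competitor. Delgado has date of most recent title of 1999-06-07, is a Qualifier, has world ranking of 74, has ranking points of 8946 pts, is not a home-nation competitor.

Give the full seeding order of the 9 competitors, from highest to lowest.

By status category: Sorensen and Baptiste (Grand Slam Winner); then Quinn, Oyelaran and Lund (Tour Winner); then Bianchi, Delgado, Johansson and Drummond (Qualifier).
Sorensen and Baptiste are each a home-nation competitor, so the next rule applies.
Sorensen and Baptiste both have world ranking 138, so the next rule applies.
Sorensen and Baptiste both have ranking points 6497 pts, so the next rule applies.
Among Sorensen and Baptiste, by date of most recent title (later first): Sorensen (2006-07-18) before Baptiste (2005-02-15).
Among Quinn, Oyelaran and Lund, a home-nation competitor before not a home-nation competitor: Quinn (a home-nation competitor) before Oyelaran and Lund (not a home-nation competitor).
Oyelaran and Lund both have world ranking 186, so the next rule applies.
Oyelaran and Lund both have ranking points 5841 pts, so the next rule applies.
Among Oyelaran and Lund, by date of most recent title (later first): Oyelaran (2008-08-14) before Lund (1999-12-04).
Bianchi, Delgado, Johansson and Drummond are each not a home-nation competitor, so the next rule applies.
Bianchi, Delgado, Johansson and Drummond all have world ranking 74, so the next rule applies.
Bianchi, Delgado, Johansson and Drummond all have ranking points 8946 pts, so the next rule applies.
Among Bianchi, Delgado, Johansson and Drummond, by date of most recent title (later first): Bianchi (2001-01-22) before Delgado (1999-06-07) before Johansson (1996-06-07) before Drummond (1994-07-13).
Full order: Sorensen, Baptiste, Quinn, Oyelaran, Lund, Bianchi, Delgado, Johansson, Drummond.

Sorensen, Baptiste, Quinn, Oyelaran, Lund, Bianchi, Delgado, Johansson, Drummond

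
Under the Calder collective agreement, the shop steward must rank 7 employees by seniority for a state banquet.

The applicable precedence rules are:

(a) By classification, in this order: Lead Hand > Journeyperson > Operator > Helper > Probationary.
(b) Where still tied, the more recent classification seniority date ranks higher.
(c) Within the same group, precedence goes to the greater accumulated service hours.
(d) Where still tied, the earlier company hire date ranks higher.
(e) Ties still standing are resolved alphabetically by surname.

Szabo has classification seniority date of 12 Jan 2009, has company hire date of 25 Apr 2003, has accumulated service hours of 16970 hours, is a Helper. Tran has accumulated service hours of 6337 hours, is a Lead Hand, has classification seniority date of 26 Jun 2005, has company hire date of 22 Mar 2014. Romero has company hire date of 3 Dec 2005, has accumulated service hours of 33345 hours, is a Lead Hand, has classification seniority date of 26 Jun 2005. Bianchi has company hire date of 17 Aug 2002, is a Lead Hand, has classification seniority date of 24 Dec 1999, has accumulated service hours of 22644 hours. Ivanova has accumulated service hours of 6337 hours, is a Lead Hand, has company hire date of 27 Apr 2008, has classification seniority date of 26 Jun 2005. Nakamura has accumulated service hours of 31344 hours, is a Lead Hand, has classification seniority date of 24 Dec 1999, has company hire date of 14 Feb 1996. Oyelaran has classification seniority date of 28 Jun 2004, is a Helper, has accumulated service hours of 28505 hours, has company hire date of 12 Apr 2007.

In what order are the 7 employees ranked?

Romero, Ivanova, Tran, Nakamura, Bianchi, Szabo, Oyelaran

By classification: Romero, Ivanova, Tran, Nakamura and Bianchi (Lead Hand); then Szabo and Oyelaran (Helper).
Among Romero, Ivanova, Tran, Nakamura and Bianchi, by classification seniority date (later first): Romero, Ivanova and Tran (26 Jun 2005) before Nakamura and Bianchi (24 Dec 1999).
Among Romero, Ivanova and Tran, by accumulated service hours (higher first): Romero (33345 hours) before Ivanova and Tran (6337 hours).
Among Ivanova and Tran, by company hire date (earlier first): Ivanova (27 Apr 2008) before Tran (22 Mar 2014).
Among Nakamura and Bianchi, by accumulated service hours (higher first): Nakamura (31344 hours) before Bianchi (22644 hours).
Among Szabo and Oyelaran, by classification seniority date (later first): Szabo (12 Jan 2009) before Oyelaran (28 Jun 2004).
Full order: Romero, Ivanova, Tran, Nakamura, Bianchi, Szabo, Oyelaran.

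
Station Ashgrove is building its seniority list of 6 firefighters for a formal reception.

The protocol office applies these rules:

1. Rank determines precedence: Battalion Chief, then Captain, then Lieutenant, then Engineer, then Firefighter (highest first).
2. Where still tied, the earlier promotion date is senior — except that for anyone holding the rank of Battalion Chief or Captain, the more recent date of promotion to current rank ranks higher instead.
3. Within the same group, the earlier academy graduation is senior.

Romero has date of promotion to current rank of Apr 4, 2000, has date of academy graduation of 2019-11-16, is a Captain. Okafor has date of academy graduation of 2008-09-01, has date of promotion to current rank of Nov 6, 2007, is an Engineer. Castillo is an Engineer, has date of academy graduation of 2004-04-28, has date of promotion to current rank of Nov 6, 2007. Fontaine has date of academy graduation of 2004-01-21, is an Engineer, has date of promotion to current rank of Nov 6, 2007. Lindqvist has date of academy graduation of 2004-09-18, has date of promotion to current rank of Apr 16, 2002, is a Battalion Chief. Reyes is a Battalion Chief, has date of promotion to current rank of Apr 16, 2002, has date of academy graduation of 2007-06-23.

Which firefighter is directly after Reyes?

Romero

By rank: Lindqvist and Reyes (Battalion Chief); then Romero (Captain); then Fontaine, Castillo and Okafor (Engineer).
Lindqvist and Reyes both have date of promotion to current rank Apr 16, 2002, so the next rule applies.
Among Lindqvist and Reyes, by date of academy graduation (earlier first): Lindqvist (2004-09-18) before Reyes (2007-06-23).
Fontaine, Castillo and Okafor all have date of promotion to current rank Nov 6, 2007, so the next rule applies.
Among Fontaine, Castillo and Okafor, by date of academy graduation (earlier first): Fontaine (2004-01-21) before Castillo (2004-04-28) before Okafor (2008-09-01).
Order: Lindqvist, Reyes, Romero, Fontaine, Castillo, Okafor.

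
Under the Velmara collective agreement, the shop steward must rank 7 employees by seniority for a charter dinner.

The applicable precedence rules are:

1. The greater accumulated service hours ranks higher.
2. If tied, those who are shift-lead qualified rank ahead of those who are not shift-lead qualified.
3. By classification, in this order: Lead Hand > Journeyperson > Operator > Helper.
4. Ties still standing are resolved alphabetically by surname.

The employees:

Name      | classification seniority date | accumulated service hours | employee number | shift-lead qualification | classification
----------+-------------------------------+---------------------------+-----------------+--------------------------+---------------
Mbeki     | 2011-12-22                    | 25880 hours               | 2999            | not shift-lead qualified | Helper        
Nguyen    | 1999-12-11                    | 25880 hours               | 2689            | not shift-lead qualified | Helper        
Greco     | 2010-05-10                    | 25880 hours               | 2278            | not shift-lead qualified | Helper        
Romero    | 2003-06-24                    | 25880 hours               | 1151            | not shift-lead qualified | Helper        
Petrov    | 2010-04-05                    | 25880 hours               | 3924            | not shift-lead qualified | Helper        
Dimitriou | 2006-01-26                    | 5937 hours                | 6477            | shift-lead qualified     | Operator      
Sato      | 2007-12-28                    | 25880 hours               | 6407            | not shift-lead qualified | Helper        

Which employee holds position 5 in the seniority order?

By accumulated service hours (higher first): Greco, Mbeki, Nguyen, Petrov, Romero and Sato (each 25880 hours); then Dimitriou (5937 hours).
Greco, Mbeki, Nguyen, Petrov, Romero and Sato are each not shift-lead qualified, so the next rule applies.
Greco, Mbeki, Nguyen, Petrov, Romero and Sato are each Helper, so the next rule applies.
Among Greco, Mbeki, Nguyen, Petrov, Romero and Sato, alphabetically by surname: Greco before Mbeki before Nguyen before Petrov before Romero before Sato.
Order: Greco, Mbeki, Nguyen, Petrov, Romero, Sato, Dimitriou.

Romero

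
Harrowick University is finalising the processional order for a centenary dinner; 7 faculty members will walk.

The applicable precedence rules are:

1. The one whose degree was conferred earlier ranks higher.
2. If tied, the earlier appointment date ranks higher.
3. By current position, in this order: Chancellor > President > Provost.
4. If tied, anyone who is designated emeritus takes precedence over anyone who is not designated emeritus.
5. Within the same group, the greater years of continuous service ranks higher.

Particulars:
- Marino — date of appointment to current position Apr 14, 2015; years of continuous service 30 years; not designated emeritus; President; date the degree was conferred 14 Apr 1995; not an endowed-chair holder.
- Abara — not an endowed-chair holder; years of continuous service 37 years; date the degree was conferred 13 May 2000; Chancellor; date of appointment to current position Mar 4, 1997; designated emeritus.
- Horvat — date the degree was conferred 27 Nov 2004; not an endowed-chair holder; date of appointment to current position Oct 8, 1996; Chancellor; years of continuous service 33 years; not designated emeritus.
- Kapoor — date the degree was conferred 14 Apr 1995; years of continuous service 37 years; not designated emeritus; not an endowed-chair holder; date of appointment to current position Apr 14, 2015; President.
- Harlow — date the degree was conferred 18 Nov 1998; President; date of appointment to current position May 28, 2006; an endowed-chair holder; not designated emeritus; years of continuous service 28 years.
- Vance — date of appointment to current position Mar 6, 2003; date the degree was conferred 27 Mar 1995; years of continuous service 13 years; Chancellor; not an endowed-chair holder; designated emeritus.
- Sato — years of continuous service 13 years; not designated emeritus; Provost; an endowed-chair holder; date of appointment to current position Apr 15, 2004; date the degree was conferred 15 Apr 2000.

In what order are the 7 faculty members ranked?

Vance, Kapoor, Marino, Harlow, Sato, Abara, Horvat

By date the degree was conferred (earlier first): Vance (27 Mar 1995); then Kapoor and Marino (both 14 Apr 1995); then Harlow (18 Nov 1998); then Sato (15 Apr 2000); then Abara (13 May 2000); then Horvat (27 Nov 2004).
Kapoor and Marino both have date of appointment to current position Apr 14, 2015, so the next rule applies.
Kapoor and Marino are each President, so the next rule applies.
Kapoor and Marino are each not designated emeritus, so the next rule applies.
Among Kapoor and Marino, by years of continuous service (higher first): Kapoor (37 years) before Marino (30 years).
Full order: Vance, Kapoor, Marino, Harlow, Sato, Abara, Horvat.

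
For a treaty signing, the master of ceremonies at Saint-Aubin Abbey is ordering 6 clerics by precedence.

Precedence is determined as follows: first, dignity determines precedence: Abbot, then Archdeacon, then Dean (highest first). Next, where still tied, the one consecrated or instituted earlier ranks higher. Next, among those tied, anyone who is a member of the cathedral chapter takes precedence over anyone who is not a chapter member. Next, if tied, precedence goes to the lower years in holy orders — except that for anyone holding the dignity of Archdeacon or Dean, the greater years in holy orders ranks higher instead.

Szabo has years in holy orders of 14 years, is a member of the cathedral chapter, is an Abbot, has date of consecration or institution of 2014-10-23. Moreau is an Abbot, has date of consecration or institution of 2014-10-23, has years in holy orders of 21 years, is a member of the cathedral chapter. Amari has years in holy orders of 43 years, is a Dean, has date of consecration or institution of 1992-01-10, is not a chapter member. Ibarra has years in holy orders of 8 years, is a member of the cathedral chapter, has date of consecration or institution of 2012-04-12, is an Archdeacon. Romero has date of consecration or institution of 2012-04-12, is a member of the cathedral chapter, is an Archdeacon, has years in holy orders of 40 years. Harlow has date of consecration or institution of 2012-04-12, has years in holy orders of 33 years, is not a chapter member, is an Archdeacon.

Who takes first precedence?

By dignity: Szabo and Moreau (Abbot); then Romero, Ibarra and Harlow (Archdeacon); then Amari (Dean).
Szabo and Moreau both have date of consecration or institution 2014-10-23, so the next rule applies.
Szabo and Moreau are each a member of the cathedral chapter, so the next rule applies.
Among Szabo and Moreau, by years in holy orders (lower first): Szabo (14 years) before Moreau (21 years).
Romero, Ibarra and Harlow all have date of consecration or institution 2012-04-12, so the next rule applies.
Among Romero, Ibarra and Harlow, a member of the cathedral chapter before not a chapter member: Romero and Ibarra (a member of the cathedral chapter) before Harlow (not a chapter member).
Among Romero and Ibarra, by years in holy orders (higher first) (reversed rule for this group): Romero (40 years) before Ibarra (8 years).
Order: Szabo, Moreau, Romero, Ibarra, Harlow, Amari.

Szabo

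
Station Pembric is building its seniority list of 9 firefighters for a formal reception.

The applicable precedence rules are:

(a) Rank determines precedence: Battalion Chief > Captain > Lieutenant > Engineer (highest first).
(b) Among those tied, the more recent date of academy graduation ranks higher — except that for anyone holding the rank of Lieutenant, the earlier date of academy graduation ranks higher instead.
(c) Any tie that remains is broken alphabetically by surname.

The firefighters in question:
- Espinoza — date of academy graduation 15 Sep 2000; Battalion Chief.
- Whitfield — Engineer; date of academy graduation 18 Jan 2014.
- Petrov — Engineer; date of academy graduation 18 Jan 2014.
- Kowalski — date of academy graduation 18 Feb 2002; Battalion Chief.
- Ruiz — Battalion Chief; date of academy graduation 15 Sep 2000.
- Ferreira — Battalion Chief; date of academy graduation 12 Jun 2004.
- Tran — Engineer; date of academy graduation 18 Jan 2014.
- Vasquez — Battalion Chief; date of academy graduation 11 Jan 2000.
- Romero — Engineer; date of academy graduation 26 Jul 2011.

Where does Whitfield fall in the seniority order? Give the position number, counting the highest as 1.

8

By rank: Ferreira, Kowalski, Espinoza, Ruiz and Vasquez (Battalion Chief); then Petrov, Tran, Whitfield and Romero (Engineer).
Among Ferreira, Kowalski, Espinoza, Ruiz and Vasquez, by date of academy graduation (later first): Ferreira (12 Jun 2004) before Kowalski (18 Feb 2002) before Espinoza and Ruiz (15 Sep 2000) before Vasquez (11 Jan 2000).
Among Espinoza and Ruiz, alphabetically by surname: Espinoza before Ruiz.
Among Petrov, Tran, Whitfield and Romero, by date of academy graduation (later first): Petrov, Tran and Whitfield (18 Jan 2014) before Romero (26 Jul 2011).
Among Petrov, Tran and Whitfield, alphabetically by surname: Petrov before Tran before Whitfield.
Order: Ferreira, Kowalski, Espinoza, Ruiz, Vasquez, Petrov, Tran, Whitfield, Romero. So position 8.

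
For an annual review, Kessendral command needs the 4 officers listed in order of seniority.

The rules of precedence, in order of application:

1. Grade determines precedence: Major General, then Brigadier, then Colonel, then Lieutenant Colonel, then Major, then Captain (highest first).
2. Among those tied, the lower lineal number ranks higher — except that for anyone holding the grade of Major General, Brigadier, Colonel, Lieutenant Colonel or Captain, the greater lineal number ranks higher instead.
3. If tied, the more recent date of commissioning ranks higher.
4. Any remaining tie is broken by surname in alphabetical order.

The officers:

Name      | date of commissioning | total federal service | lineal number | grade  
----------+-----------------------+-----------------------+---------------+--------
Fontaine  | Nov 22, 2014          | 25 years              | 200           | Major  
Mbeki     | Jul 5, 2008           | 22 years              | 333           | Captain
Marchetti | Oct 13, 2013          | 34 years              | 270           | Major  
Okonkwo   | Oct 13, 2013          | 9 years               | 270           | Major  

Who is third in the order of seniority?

Okonkwo

By grade: Fontaine, Marchetti and Okonkwo (Major); then Mbeki (Captain).
Among Fontaine, Marchetti and Okonkwo, by lineal number (lower first): Fontaine (200) before Marchetti and Okonkwo (270).
Marchetti and Okonkwo both have date of commissioning Oct 13, 2013, so the next rule applies.
Among Marchetti and Okonkwo, alphabetically by surname: Marchetti before Okonkwo.
Order: Fontaine, Marchetti, Okonkwo, Mbeki.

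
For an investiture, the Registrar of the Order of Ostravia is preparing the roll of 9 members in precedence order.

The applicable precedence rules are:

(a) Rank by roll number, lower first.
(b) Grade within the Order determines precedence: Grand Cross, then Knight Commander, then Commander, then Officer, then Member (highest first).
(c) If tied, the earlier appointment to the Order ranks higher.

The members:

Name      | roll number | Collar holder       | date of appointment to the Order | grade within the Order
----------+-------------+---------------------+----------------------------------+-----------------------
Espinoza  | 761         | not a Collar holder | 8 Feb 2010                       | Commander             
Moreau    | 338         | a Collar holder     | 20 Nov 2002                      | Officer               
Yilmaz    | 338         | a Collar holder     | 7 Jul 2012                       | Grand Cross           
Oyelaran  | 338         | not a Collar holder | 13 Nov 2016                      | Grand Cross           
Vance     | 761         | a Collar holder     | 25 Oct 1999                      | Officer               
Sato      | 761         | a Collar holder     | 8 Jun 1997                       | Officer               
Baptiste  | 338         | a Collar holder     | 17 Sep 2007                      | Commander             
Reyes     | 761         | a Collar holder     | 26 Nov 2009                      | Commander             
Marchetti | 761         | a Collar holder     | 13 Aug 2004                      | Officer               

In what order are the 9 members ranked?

By roll number (lower first): Yilmaz, Oyelaran, Baptiste and Moreau (each 338); then Reyes, Espinoza, Sato, Vance and Marchetti (each 761).
Among Yilmaz, Oyelaran, Baptiste and Moreau, by grade within the Order: Yilmaz and Oyelaran (Grand Cross) before Baptiste (Commander) before Moreau (Officer).
Among Yilmaz and Oyelaran, by date of appointment to the Order (earlier first): Yilmaz (7 Jul 2012) before Oyelaran (13 Nov 2016).
Among Reyes, Espinoza, Sato, Vance and Marchetti, by grade within the Order: Reyes and Espinoza (Commander) before Sato, Vance and Marchetti (Officer).
Among Reyes and Espinoza, by date of appointment to the Order (earlier first): Reyes (26 Nov 2009) before Espinoza (8 Feb 2010).
Among Sato, Vance and Marchetti, by date of appointment to the Order (earlier first): Sato (8 Jun 1997) before Vance (25 Oct 1999) before Marchetti (13 Aug 2004).
Full order: Yilmaz, Oyelaran, Baptiste, Moreau, Reyes, Espinoza, Sato, Vance, Marchetti.

Yilmaz, Oyelaran, Baptiste, Moreau, Reyes, Espinoza, Sato, Vance, Marchetti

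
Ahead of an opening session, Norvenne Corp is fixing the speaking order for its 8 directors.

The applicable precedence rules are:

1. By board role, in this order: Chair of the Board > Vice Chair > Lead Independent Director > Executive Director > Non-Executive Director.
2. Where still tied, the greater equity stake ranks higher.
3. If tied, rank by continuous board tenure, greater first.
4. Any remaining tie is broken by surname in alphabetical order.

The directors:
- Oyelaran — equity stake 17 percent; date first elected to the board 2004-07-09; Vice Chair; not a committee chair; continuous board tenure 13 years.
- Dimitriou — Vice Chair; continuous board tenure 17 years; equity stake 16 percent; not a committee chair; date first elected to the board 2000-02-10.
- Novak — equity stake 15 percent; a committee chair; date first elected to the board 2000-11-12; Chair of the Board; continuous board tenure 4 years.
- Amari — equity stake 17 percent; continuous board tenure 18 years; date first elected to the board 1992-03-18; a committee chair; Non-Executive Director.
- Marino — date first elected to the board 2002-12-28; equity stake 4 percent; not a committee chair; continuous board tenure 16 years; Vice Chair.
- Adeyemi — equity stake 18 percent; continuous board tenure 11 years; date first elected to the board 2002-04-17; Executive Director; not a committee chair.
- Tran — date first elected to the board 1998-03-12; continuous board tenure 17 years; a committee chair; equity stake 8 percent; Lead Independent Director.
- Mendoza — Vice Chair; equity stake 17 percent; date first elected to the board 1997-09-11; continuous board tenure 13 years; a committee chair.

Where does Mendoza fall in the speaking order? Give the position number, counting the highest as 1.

By board role: Novak (Chair of the Board); then Mendoza, Oyelaran, Dimitriou and Marino (Vice Chair); then Tran (Lead Independent Director); then Adeyemi (Executive Director); then Amari (Non-Executive Director).
Among Mendoza, Oyelaran, Dimitriou and Marino, by equity stake (higher first): Mendoza and Oyelaran (17 percent) before Dimitriou (16 percent) before Marino (4 percent).
Mendoza and Oyelaran both have continuous board tenure 13 years, so the next rule applies.
Among Mendoza and Oyelaran, alphabetically by surname: Mendoza before Oyelaran.
Order: Novak, Mendoza, Oyelaran, Dimitriou, Marino, Tran, Adeyemi, Amari. So position 2.

2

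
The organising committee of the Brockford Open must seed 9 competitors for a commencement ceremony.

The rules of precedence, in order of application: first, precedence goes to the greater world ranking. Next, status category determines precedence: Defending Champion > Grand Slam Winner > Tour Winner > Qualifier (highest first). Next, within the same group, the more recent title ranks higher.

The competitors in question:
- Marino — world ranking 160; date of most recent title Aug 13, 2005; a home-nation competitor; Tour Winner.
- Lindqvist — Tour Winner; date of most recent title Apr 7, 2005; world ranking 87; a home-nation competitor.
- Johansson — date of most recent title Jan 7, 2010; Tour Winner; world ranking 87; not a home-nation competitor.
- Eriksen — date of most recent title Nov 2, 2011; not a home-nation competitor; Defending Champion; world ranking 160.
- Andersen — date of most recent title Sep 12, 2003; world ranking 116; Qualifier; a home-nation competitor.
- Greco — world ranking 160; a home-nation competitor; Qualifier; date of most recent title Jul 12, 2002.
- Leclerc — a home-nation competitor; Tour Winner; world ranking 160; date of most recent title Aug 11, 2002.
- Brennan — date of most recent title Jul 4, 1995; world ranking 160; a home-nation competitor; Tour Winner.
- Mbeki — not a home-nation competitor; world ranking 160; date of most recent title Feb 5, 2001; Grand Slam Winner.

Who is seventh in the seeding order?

Andersen

By world ranking (higher first): Eriksen, Mbeki, Marino, Leclerc, Brennan and Greco (each 160); then Andersen (116); then Johansson and Lindqvist (both 87).
Among Eriksen, Mbeki, Marino, Leclerc, Brennan and Greco, by status category: Eriksen (Defending Champion) before Mbeki (Grand Slam Winner) before Marino, Leclerc and Brennan (Tour Winner) before Greco (Qualifier).
Among Marino, Leclerc and Brennan, by date of most recent title (later first): Marino (Aug 13, 2005) before Leclerc (Aug 11, 2002) before Brennan (Jul 4, 1995).
Johansson and Lindqvist are each Tour Winner, so the next rule applies.
Among Johansson and Lindqvist, by date of most recent title (later first): Johansson (Jan 7, 2010) before Lindqvist (Apr 7, 2005).
Order: Eriksen, Mbeki, Marino, Leclerc, Brennan, Greco, Andersen, Johansson, Lindqvist.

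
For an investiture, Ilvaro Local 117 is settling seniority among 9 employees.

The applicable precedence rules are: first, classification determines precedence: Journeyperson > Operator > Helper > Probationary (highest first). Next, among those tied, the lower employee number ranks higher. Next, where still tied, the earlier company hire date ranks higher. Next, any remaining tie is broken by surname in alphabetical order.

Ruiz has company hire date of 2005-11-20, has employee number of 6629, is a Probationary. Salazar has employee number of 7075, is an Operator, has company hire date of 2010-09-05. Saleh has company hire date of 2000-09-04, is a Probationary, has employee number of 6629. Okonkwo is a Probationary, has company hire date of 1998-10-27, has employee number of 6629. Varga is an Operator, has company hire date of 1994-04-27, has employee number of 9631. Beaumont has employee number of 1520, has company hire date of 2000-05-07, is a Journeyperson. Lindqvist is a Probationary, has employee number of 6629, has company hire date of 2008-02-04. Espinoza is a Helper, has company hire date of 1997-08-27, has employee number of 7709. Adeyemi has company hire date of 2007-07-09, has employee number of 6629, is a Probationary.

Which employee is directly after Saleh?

By classification: Beaumont (Journeyperson); then Salazar and Varga (Operator); then Espinoza (Helper); then Okonkwo, Saleh, Ruiz, Adeyemi and Lindqvist (Probationary).
Among Salazar and Varga, by employee number (lower first): Salazar (7075) before Varga (9631).
Okonkwo, Saleh, Ruiz, Adeyemi and Lindqvist all have employee number 6629, so the next rule applies.
Among Okonkwo, Saleh, Ruiz, Adeyemi and Lindqvist, by company hire date (earlier first): Okonkwo (1998-10-27) before Saleh (2000-09-04) before Ruiz (2005-11-20) before Adeyemi (2007-07-09) before Lindqvist (2008-02-04).
Order: Beaumont, Salazar, Varga, Espinoza, Okonkwo, Saleh, Ruiz, Adeyemi, Lindqvist.

Ruiz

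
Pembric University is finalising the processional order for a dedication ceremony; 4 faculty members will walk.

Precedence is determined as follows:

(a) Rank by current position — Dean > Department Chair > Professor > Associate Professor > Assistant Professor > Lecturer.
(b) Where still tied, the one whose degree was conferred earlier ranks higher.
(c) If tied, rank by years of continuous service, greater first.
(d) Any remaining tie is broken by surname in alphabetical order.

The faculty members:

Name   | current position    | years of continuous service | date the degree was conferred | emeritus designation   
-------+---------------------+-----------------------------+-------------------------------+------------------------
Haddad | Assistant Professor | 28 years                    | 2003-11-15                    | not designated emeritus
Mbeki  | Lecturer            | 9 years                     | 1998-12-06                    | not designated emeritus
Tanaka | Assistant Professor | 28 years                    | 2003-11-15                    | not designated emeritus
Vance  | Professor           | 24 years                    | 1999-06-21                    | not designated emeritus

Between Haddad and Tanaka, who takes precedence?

By current position: Vance (Professor); then Haddad and Tanaka (Assistant Professor); then Mbeki (Lecturer).
Haddad and Tanaka both have date the degree was conferred 2003-11-15, so the next rule applies.
Haddad and Tanaka both have years of continuous service 28 years, so the next rule applies.
Among Haddad and Tanaka, alphabetically by surname: Haddad before Tanaka.
So Haddad takes precedence.

Haddad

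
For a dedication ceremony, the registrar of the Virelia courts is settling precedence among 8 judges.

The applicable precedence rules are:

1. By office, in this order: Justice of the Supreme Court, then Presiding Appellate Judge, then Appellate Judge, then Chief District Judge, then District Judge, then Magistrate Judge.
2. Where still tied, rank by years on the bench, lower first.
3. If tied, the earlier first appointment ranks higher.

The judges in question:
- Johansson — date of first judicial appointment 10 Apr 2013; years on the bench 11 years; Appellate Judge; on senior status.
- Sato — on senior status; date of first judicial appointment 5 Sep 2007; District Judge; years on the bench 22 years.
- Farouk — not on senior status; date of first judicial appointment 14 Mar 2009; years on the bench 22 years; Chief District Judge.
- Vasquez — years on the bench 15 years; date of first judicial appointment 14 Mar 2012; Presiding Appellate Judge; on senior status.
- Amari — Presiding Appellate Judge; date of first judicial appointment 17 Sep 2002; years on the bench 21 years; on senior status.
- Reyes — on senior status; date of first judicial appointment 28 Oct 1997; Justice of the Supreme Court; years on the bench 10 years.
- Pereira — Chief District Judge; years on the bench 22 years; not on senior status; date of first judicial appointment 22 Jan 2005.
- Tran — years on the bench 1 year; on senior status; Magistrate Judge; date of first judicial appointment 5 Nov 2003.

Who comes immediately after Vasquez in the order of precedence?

By office: Reyes (Justice of the Supreme Court); then Vasquez and Amari (Presiding Appellate Judge); then Johansson (Appellate Judge); then Pereira and Farouk (Chief District Judge); then Sato (District Judge); then Tran (Magistrate Judge).
Among Vasquez and Amari, by years on the bench (lower first): Vasquez (15 years) before Amari (21 years).
Pereira and Farouk both have years on the bench 22 years, so the next rule applies.
Among Pereira and Farouk, by date of first judicial appointment (earlier first): Pereira (22 Jan 2005) before Farouk (14 Mar 2009).
Order: Reyes, Vasquez, Amari, Johansson, Pereira, Farouk, Sato, Tran.

Amari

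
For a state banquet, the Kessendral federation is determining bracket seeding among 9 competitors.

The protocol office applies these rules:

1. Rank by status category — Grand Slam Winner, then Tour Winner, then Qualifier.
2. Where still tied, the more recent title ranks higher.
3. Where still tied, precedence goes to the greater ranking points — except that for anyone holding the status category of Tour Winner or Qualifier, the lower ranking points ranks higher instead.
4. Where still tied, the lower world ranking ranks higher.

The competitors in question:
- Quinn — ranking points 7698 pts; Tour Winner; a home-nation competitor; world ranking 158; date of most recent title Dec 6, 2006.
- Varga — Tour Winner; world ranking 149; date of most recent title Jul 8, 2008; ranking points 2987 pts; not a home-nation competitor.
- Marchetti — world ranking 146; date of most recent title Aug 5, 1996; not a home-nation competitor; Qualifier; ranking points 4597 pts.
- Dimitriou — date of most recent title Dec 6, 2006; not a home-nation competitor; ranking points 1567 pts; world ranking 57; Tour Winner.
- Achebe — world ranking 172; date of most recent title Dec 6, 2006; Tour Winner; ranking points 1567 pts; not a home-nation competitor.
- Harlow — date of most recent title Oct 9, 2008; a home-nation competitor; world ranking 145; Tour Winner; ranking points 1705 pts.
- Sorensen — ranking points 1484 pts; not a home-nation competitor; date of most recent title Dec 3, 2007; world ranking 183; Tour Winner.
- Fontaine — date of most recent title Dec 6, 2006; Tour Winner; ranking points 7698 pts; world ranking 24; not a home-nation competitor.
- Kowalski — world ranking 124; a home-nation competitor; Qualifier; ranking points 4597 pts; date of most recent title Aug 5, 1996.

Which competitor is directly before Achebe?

Dimitriou

By status category: Harlow, Varga, Sorensen, Dimitriou, Achebe, Fontaine and Quinn (Tour Winner); then Kowalski and Marchetti (Qualifier).
Among Harlow, Varga, Sorensen, Dimitriou, Achebe, Fontaine and Quinn, by date of most recent title (later first): Harlow (Oct 9, 2008) before Varga (Jul 8, 2008) before Sorensen (Dec 3, 2007) before Dimitriou, Achebe, Fontaine and Quinn (Dec 6, 2006).
Among Dimitriou, Achebe, Fontaine and Quinn, by ranking points (lower first) (reversed rule for this group): Dimitriou and Achebe (1567 pts) before Fontaine and Quinn (7698 pts).
Among Dimitriou and Achebe, by world ranking (lower first): Dimitriou (57) before Achebe (172).
Among Fontaine and Quinn, by world ranking (lower first): Fontaine (24) before Quinn (158).
Kowalski and Marchetti both have date of most recent title Aug 5, 1996, so the next rule applies.
Kowalski and Marchetti both have ranking points 4597 pts, so the next rule applies.
Among Kowalski and Marchetti, by world ranking (lower first): Kowalski (124) before Marchetti (146).
Order: Harlow, Varga, Sorensen, Dimitriou, Achebe, Fontaine, Quinn, Kowalski, Marchetti.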